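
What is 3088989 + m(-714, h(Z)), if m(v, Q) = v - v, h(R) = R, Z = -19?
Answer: 3088989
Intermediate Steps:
m(v, Q) = 0
3088989 + m(-714, h(Z)) = 3088989 + 0 = 3088989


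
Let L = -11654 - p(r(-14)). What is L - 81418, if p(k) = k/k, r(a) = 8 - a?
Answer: -93073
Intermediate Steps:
p(k) = 1
L = -11655 (L = -11654 - 1*1 = -11654 - 1 = -11655)
L - 81418 = -11655 - 81418 = -93073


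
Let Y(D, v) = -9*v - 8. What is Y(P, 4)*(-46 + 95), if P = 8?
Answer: -2156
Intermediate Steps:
Y(D, v) = -8 - 9*v
Y(P, 4)*(-46 + 95) = (-8 - 9*4)*(-46 + 95) = (-8 - 36)*49 = -44*49 = -2156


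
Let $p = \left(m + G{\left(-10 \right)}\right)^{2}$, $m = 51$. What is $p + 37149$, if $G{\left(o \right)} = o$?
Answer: $38830$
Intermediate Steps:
$p = 1681$ ($p = \left(51 - 10\right)^{2} = 41^{2} = 1681$)
$p + 37149 = 1681 + 37149 = 38830$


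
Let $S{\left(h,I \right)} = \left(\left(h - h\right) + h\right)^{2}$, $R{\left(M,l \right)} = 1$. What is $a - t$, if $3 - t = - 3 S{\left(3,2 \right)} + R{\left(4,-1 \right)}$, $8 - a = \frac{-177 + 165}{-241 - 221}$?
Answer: $- \frac{1619}{77} \approx -21.026$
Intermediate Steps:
$S{\left(h,I \right)} = h^{2}$ ($S{\left(h,I \right)} = \left(0 + h\right)^{2} = h^{2}$)
$a = \frac{614}{77}$ ($a = 8 - \frac{-177 + 165}{-241 - 221} = 8 - - \frac{12}{-462} = 8 - \left(-12\right) \left(- \frac{1}{462}\right) = 8 - \frac{2}{77} = \frac{614}{77} \approx 7.974$)
$t = 29$ ($t = 3 - \left(- 3 \cdot 3^{2} + 1\right) = 3 - \left(\left(-3\right) 9 + 1\right) = 3 - \left(-27 + 1\right) = 3 - -26 = 3 + 26 = 29$)
$a - t = \frac{614}{77} - 29 = - \frac{1619}{77}$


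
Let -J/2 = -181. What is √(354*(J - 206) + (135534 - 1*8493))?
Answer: √182265 ≈ 426.92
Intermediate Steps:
J = 362 (J = -2*(-181) = 362)
√(354*(J - 206) + (135534 - 1*8493)) = √(354*(362 - 206) + (135534 - 1*8493)) = √(354*156 + (135534 - 8493)) = √(55224 + 127041) = √182265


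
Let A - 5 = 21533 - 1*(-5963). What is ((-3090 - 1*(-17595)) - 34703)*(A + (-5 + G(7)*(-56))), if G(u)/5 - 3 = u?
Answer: -498809808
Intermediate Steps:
A = 27501 (A = 5 + (21533 - 1*(-5963)) = 5 + (21533 + 5963) = 5 + 27496 = 27501)
G(u) = 15 + 5*u
((-3090 - 1*(-17595)) - 34703)*(A + (-5 + G(7)*(-56))) = ((-3090 - 1*(-17595)) - 34703)*(27501 + (-5 + (15 + 5*7)*(-56))) = ((-3090 + 17595) - 34703)*(27501 + (-5 + (15 + 35)*(-56))) = (14505 - 34703)*(27501 + (-5 + 50*(-56))) = -20198*(27501 + (-5 - 2800)) = -20198*(27501 - 2805) = -20198*24696 = -498809808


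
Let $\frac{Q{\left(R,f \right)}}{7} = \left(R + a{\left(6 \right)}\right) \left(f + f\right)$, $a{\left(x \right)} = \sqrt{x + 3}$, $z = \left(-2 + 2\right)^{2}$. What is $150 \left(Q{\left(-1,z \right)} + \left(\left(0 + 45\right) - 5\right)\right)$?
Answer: $6000$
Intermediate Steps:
$z = 0$ ($z = 0^{2} = 0$)
$a{\left(x \right)} = \sqrt{3 + x}$
$Q{\left(R,f \right)} = 14 f \left(3 + R\right)$ ($Q{\left(R,f \right)} = 7 \left(R + \sqrt{3 + 6}\right) \left(f + f\right) = 7 \left(R + \sqrt{9}\right) 2 f = 7 \left(R + 3\right) 2 f = 7 \left(3 + R\right) 2 f = 7 \cdot 2 f \left(3 + R\right) = 14 f \left(3 + R\right)$)
$150 \left(Q{\left(-1,z \right)} + \left(\left(0 + 45\right) - 5\right)\right) = 150 \left(14 \cdot 0 \left(3 - 1\right) + \left(\left(0 + 45\right) - 5\right)\right) = 150 \left(14 \cdot 0 \cdot 2 + \left(45 - 5\right)\right) = 150 \left(0 + 40\right) = 150 \cdot 40 = 6000$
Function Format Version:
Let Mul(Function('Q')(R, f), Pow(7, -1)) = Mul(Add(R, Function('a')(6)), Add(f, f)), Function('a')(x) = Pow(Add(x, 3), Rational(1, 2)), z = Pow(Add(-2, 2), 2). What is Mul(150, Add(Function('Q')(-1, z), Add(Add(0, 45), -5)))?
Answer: 6000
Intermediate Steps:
z = 0 (z = Pow(0, 2) = 0)
Function('a')(x) = Pow(Add(3, x), Rational(1, 2))
Function('Q')(R, f) = Mul(14, f, Add(3, R)) (Function('Q')(R, f) = Mul(7, Mul(Add(R, Pow(Add(3, 6), Rational(1, 2))), Add(f, f))) = Mul(7, Mul(Add(R, Pow(9, Rational(1, 2))), Mul(2, f))) = Mul(7, Mul(Add(R, 3), Mul(2, f))) = Mul(7, Mul(Add(3, R), Mul(2, f))) = Mul(7, Mul(2, f, Add(3, R))) = Mul(14, f, Add(3, R)))
Mul(150, Add(Function('Q')(-1, z), Add(Add(0, 45), -5))) = Mul(150, Add(Mul(14, 0, Add(3, -1)), Add(Add(0, 45), -5))) = Mul(150, Add(Mul(14, 0, 2), Add(45, -5))) = Mul(150, Add(0, 40)) = Mul(150, 40) = 6000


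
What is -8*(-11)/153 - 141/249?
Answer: 113/12699 ≈ 0.0088983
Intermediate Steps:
-8*(-11)/153 - 141/249 = 88*(1/153) - 141*1/249 = 88/153 - 47/83 = 113/12699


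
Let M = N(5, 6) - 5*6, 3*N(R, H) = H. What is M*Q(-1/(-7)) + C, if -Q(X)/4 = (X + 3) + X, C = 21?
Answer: 389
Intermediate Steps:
N(R, H) = H/3
M = -28 (M = (⅓)*6 - 5*6 = 2 - 30 = -28)
Q(X) = -12 - 8*X (Q(X) = -4*((X + 3) + X) = -4*((3 + X) + X) = -4*(3 + 2*X) = -12 - 8*X)
M*Q(-1/(-7)) + C = -28*(-12 - (-8)/(-7)) + 21 = -28*(-12 - (-8)*(-1)/7) + 21 = -28*(-12 - 8*⅐) + 21 = -28*(-12 - 8/7) + 21 = -28*(-92/7) + 21 = 368 + 21 = 389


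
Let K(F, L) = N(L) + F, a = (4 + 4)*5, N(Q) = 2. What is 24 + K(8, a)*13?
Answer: 154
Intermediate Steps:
a = 40 (a = 8*5 = 40)
K(F, L) = 2 + F
24 + K(8, a)*13 = 24 + (2 + 8)*13 = 24 + 10*13 = 24 + 130 = 154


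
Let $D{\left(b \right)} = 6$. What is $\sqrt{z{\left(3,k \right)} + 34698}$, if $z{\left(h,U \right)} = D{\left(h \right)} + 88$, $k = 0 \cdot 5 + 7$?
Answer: $2 \sqrt{8698} \approx 186.53$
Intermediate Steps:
$k = 7$ ($k = 0 + 7 = 7$)
$z{\left(h,U \right)} = 94$ ($z{\left(h,U \right)} = 6 + 88 = 94$)
$\sqrt{z{\left(3,k \right)} + 34698} = \sqrt{94 + 34698} = \sqrt{34792} = 2 \sqrt{8698}$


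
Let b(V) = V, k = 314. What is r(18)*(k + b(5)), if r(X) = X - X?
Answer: 0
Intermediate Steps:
r(X) = 0
r(18)*(k + b(5)) = 0*(314 + 5) = 0*319 = 0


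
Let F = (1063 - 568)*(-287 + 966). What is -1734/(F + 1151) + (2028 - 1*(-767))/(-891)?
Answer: -472087757/150247548 ≈ -3.1421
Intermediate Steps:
F = 336105 (F = 495*679 = 336105)
-1734/(F + 1151) + (2028 - 1*(-767))/(-891) = -1734/(336105 + 1151) + (2028 - 1*(-767))/(-891) = -1734/337256 + (2028 + 767)*(-1/891) = -1734*1/337256 + 2795*(-1/891) = -867/168628 - 2795/891 = -472087757/150247548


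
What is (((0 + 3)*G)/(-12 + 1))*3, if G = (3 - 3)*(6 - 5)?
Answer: 0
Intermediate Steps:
G = 0 (G = 0*1 = 0)
(((0 + 3)*G)/(-12 + 1))*3 = (((0 + 3)*0)/(-12 + 1))*3 = ((3*0)/(-11))*3 = -1/11*0*3 = 0*3 = 0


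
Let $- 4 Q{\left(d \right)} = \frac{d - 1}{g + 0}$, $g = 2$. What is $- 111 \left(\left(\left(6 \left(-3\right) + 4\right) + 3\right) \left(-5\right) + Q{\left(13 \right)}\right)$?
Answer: $- \frac{11877}{2} \approx -5938.5$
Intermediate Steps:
$Q{\left(d \right)} = \frac{1}{8} - \frac{d}{8}$ ($Q{\left(d \right)} = - \frac{\left(d - 1\right) \frac{1}{2 + 0}}{4} = - \frac{\left(-1 + d\right) \frac{1}{2}}{4} = - \frac{- \frac{1}{2} + \frac{d}{2}}{4} = \frac{1}{8} - \frac{d}{8}$)
$- 111 \left(\left(\left(6 \left(-3\right) + 4\right) + 3\right) \left(-5\right) + Q{\left(13 \right)}\right) = - 111 \left(\left(\left(6 \left(-3\right) + 4\right) + 3\right) \left(-5\right) + \left(\frac{1}{8} - \frac{13}{8}\right)\right) = - 111 \left(\left(\left(-18 + 4\right) + 3\right) \left(-5\right) + \left(\frac{1}{8} - \frac{13}{8}\right)\right) = - 111 \left(\left(-14 + 3\right) \left(-5\right) - \frac{3}{2}\right) = - 111 \left(\left(-11\right) \left(-5\right) - \frac{3}{2}\right) = - 111 \left(55 - \frac{3}{2}\right) = \left(-111\right) \frac{107}{2} = - \frac{11877}{2}$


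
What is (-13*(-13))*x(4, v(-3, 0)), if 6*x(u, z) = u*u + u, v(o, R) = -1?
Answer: 1690/3 ≈ 563.33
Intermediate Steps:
x(u, z) = u/6 + u²/6 (x(u, z) = (u*u + u)/6 = (u² + u)/6 = (u + u²)/6 = u/6 + u²/6)
(-13*(-13))*x(4, v(-3, 0)) = (-13*(-13))*((⅙)*4*(1 + 4)) = 169*((⅙)*4*5) = 169*(10/3) = 1690/3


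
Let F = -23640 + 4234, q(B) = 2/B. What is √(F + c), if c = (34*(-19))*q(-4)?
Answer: I*√19083 ≈ 138.14*I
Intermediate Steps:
F = -19406
c = 323 (c = (34*(-19))*(2/(-4)) = -1292*(-1)/4 = -646*(-½) = 323)
√(F + c) = √(-19406 + 323) = √(-19083) = I*√19083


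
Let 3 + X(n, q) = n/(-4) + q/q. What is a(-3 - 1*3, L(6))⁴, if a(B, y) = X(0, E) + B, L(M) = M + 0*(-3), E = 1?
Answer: 4096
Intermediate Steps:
X(n, q) = -2 - n/4 (X(n, q) = -3 + (n/(-4) + q/q) = -3 + (n*(-¼) + 1) = -3 + (-n/4 + 1) = -3 + (1 - n/4) = -2 - n/4)
L(M) = M (L(M) = M + 0 = M)
a(B, y) = -2 + B (a(B, y) = (-2 - ¼*0) + B = (-2 + 0) + B = -2 + B)
a(-3 - 1*3, L(6))⁴ = (-2 + (-3 - 1*3))⁴ = (-2 + (-3 - 3))⁴ = (-2 - 6)⁴ = (-8)⁴ = 4096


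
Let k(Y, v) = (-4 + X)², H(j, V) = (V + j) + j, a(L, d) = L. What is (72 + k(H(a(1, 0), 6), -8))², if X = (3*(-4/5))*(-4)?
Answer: 6677056/625 ≈ 10683.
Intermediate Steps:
X = 48/5 (X = (3*(-4*⅕))*(-4) = (3*(-⅘))*(-4) = -12/5*(-4) = 48/5 ≈ 9.6000)
H(j, V) = V + 2*j
k(Y, v) = 784/25 (k(Y, v) = (-4 + 48/5)² = (28/5)² = 784/25)
(72 + k(H(a(1, 0), 6), -8))² = (72 + 784/25)² = (2584/25)² = 6677056/625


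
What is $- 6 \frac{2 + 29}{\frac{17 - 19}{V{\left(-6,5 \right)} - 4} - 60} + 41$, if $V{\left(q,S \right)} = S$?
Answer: $44$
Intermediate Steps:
$- 6 \frac{2 + 29}{\frac{17 - 19}{V{\left(-6,5 \right)} - 4} - 60} + 41 = - 6 \frac{2 + 29}{\frac{17 - 19}{5 - 4} - 60} + 41 = - 6 \frac{31}{- \frac{2}{1} - 60} + 41 = - 6 \frac{31}{\left(-2\right) 1 - 60} + 41 = - 6 \frac{31}{-2 - 60} + 41 = - 6 \frac{31}{-62} + 41 = - 6 \cdot 31 \left(- \frac{1}{62}\right) + 41 = \left(-6\right) \left(- \frac{1}{2}\right) + 41 = 3 + 41 = 44$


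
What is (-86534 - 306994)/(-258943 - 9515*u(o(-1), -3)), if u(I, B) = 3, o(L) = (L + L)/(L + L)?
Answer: 49191/35936 ≈ 1.3689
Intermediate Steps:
o(L) = 1 (o(L) = (2*L)/((2*L)) = (2*L)*(1/(2*L)) = 1)
(-86534 - 306994)/(-258943 - 9515*u(o(-1), -3)) = (-86534 - 306994)/(-258943 - 9515*3) = -393528/(-258943 - 28545) = -393528/(-287488) = -393528*(-1/287488) = 49191/35936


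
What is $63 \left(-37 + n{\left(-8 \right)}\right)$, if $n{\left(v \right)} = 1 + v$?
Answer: $-2772$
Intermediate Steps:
$63 \left(-37 + n{\left(-8 \right)}\right) = 63 \left(-37 + \left(1 - 8\right)\right) = 63 \left(-37 - 7\right) = 63 \left(-44\right) = -2772$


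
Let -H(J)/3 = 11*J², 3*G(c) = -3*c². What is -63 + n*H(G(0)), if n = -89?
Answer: -63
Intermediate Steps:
G(c) = -c² (G(c) = (-3*c²)/3 = -c²)
H(J) = -33*J²
-63 + n*H(G(0)) = -63 - (-2937)*(-1*0²)² = -63 - (-2937)*(-1*0)² = -63 - (-2937)*0² = -63 - (-2937)*0 = -63 - 89*0 = -63 + 0 = -63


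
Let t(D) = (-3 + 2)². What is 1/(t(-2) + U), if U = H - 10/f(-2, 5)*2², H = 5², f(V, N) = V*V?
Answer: 1/16 ≈ 0.062500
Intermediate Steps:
t(D) = 1 (t(D) = (-1)² = 1)
f(V, N) = V²
H = 25
U = 15 (U = 25 - 10/((-2)²)*2² = 25 - 10/4*4 = 25 - 10*¼*4 = 25 - 5/2*4 = 25 - 10 = 15)
1/(t(-2) + U) = 1/(1 + 15) = 1/16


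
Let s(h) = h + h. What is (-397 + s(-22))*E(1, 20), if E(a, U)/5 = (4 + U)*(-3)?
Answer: 158760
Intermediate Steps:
E(a, U) = -60 - 15*U (E(a, U) = 5*((4 + U)*(-3)) = 5*(-12 - 3*U) = -60 - 15*U)
s(h) = 2*h
(-397 + s(-22))*E(1, 20) = (-397 + 2*(-22))*(-60 - 15*20) = (-397 - 44)*(-60 - 300) = -441*(-360) = 158760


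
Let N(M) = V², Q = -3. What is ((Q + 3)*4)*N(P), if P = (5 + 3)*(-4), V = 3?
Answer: 0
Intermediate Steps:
P = -32 (P = 8*(-4) = -32)
N(M) = 9 (N(M) = 3² = 9)
((Q + 3)*4)*N(P) = ((-3 + 3)*4)*9 = (0*4)*9 = 0*9 = 0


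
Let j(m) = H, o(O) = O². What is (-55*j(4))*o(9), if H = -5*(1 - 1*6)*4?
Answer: -445500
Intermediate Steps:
H = 100 (H = -5*(1 - 6)*4 = -5*(-5)*4 = 25*4 = 100)
j(m) = 100
(-55*j(4))*o(9) = -55*100*9² = -5500*81 = -445500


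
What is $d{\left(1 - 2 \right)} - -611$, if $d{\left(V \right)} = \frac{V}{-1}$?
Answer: $612$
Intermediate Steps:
$d{\left(V \right)} = - V$ ($d{\left(V \right)} = V \left(-1\right) = - V$)
$d{\left(1 - 2 \right)} - -611 = - (1 - 2) - -611 = - (1 - 2) + 611 = \left(-1\right) \left(-1\right) + 611 = 1 + 611 = 612$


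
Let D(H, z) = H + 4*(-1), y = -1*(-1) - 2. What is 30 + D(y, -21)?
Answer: 25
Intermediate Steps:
y = -1 (y = 1 - 2 = -1)
D(H, z) = -4 + H (D(H, z) = H - 4 = -4 + H)
30 + D(y, -21) = 30 + (-4 - 1) = 30 - 5 = 25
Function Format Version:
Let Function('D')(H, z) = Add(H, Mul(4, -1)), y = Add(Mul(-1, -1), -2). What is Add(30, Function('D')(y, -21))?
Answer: 25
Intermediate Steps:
y = -1 (y = Add(1, -2) = -1)
Function('D')(H, z) = Add(-4, H) (Function('D')(H, z) = Add(H, -4) = Add(-4, H))
Add(30, Function('D')(y, -21)) = Add(30, Add(-4, -1)) = Add(30, -5) = 25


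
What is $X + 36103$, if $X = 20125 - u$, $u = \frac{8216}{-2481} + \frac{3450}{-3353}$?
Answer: $\frac{467785200502}{8318793} \approx 56232.0$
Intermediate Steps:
$u = - \frac{36107698}{8318793}$ ($u = 8216 \left(- \frac{1}{2481}\right) + 3450 \left(- \frac{1}{3353}\right) = - \frac{8216}{2481} - \frac{3450}{3353} = - \frac{36107698}{8318793} \approx -4.3405$)
$X = \frac{167451816823}{8318793}$ ($X = 20125 - - \frac{36107698}{8318793} = 20125 + \frac{36107698}{8318793} = \frac{167451816823}{8318793} \approx 20129.0$)
$X + 36103 = \frac{167451816823}{8318793} + 36103 = \frac{467785200502}{8318793}$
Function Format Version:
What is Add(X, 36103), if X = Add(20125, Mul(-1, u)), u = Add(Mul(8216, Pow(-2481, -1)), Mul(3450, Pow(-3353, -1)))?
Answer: Rational(467785200502, 8318793) ≈ 56232.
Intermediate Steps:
u = Rational(-36107698, 8318793) (u = Add(Mul(8216, Rational(-1, 2481)), Mul(3450, Rational(-1, 3353))) = Add(Rational(-8216, 2481), Rational(-3450, 3353)) = Rational(-36107698, 8318793) ≈ -4.3405)
X = Rational(167451816823, 8318793) (X = Add(20125, Mul(-1, Rational(-36107698, 8318793))) = Add(20125, Rational(36107698, 8318793)) = Rational(167451816823, 8318793) ≈ 20129.)
Add(X, 36103) = Add(Rational(167451816823, 8318793), 36103) = Rational(467785200502, 8318793)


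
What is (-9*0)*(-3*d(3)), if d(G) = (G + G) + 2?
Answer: 0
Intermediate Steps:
d(G) = 2 + 2*G (d(G) = 2*G + 2 = 2 + 2*G)
(-9*0)*(-3*d(3)) = (-9*0)*(-3*(2 + 2*3)) = 0*(-3*(2 + 6)) = 0*(-3*8) = 0*(-24) = 0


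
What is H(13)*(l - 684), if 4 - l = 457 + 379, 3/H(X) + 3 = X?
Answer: -2274/5 ≈ -454.80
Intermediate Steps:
H(X) = 3/(-3 + X)
l = -832 (l = 4 - (457 + 379) = 4 - 1*836 = 4 - 836 = -832)
H(13)*(l - 684) = (3/(-3 + 13))*(-832 - 684) = (3/10)*(-1516) = -2274/5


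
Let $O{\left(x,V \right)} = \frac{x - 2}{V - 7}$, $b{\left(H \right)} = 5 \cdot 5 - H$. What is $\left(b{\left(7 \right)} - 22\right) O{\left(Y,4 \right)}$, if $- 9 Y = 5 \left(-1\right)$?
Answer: $- \frac{52}{27} \approx -1.9259$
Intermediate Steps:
$b{\left(H \right)} = 25 - H$
$Y = \frac{5}{9}$ ($Y = - \frac{5 \left(-1\right)}{9} = \left(- \frac{1}{9}\right) \left(-5\right) = \frac{5}{9} \approx 0.55556$)
$O{\left(x,V \right)} = \frac{-2 + x}{-7 + V}$
$\left(b{\left(7 \right)} - 22\right) O{\left(Y,4 \right)} = \left(\left(25 - 7\right) - 22\right) \frac{-2 + \frac{5}{9}}{-7 + 4} = \left(\left(25 - 7\right) - 22\right) \frac{1}{-3} \left(- \frac{13}{9}\right) = \left(18 - 22\right) \left(\left(- \frac{1}{3}\right) \left(- \frac{13}{9}\right)\right) = \left(-4\right) \frac{13}{27} = - \frac{52}{27}$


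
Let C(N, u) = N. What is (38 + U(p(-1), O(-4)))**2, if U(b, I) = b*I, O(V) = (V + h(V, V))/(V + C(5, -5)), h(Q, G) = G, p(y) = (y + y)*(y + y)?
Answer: 36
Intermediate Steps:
p(y) = 4*y**2 (p(y) = (2*y)*(2*y) = 4*y**2)
O(V) = 2*V/(5 + V) (O(V) = (V + V)/(V + 5) = (2*V)/(5 + V) = 2*V/(5 + V))
U(b, I) = I*b
(38 + U(p(-1), O(-4)))**2 = (38 + (2*(-4)/(5 - 4))*(4*(-1)**2))**2 = (38 + (2*(-4)/1)*(4*1))**2 = (38 + (2*(-4)*1)*4)**2 = (38 - 8*4)**2 = (38 - 32)**2 = 6**2 = 36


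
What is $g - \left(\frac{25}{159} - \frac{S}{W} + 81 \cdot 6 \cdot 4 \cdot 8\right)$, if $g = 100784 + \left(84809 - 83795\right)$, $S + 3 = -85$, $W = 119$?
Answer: $\frac{1631843599}{18921} \approx 86245.0$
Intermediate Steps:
$S = -88$ ($S = -3 - 85 = -88$)
$g = 101798$ ($g = 100784 + 1014 = 101798$)
$g - \left(\frac{25}{159} - \frac{S}{W} + 81 \cdot 6 \cdot 4 \cdot 8\right) = 101798 - \left(\frac{16967}{18921} + 81 \cdot 6 \cdot 4 \cdot 8\right) = 101798 - \left(\frac{16967}{18921} + 81 \cdot 24 \cdot 8\right) = 101798 - \frac{294276359}{18921} = \frac{1631843599}{18921}$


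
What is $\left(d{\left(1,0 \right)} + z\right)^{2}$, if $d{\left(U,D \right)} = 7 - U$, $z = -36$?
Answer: $900$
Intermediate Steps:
$\left(d{\left(1,0 \right)} + z\right)^{2} = \left(\left(7 - 1\right) - 36\right)^{2} = \left(6 - 36\right)^{2} = \left(-30\right)^{2} = 900$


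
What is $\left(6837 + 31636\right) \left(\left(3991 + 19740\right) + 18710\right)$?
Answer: $1632832593$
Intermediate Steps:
$\left(6837 + 31636\right) \left(\left(3991 + 19740\right) + 18710\right) = 38473 \left(23731 + 18710\right) = 38473 \cdot 42441 = 1632832593$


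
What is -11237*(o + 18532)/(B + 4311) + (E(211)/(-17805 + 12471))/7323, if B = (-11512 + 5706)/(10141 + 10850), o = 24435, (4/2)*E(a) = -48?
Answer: -65979548063561920603/589079732950065 ≈ -1.1200e+5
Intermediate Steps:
E(a) = -24 (E(a) = (½)*(-48) = -24)
B = -5806/20991 ≈ -0.27659
-11237*(o + 18532)/(B + 4311) + (E(211)/(-17805 + 12471))/7323 = -11237*(24435 + 18532)/(-5806/20991 + 4311) - 24/(-17805 + 12471)/7323 = -11237/((90486395/20991)/42967) - 24/(-5334)*(1/7323) = -11237/((90486395/20991)*(1/42967)) - 24*(-1/5334)*(1/7323) = -11237/90486395/901920297 + (4/889)*(1/7323) = -11237*901920297/90486395 + 4/6510147 = -10134878377389/90486395 + 4/6510147 = -65979548063561920603/589079732950065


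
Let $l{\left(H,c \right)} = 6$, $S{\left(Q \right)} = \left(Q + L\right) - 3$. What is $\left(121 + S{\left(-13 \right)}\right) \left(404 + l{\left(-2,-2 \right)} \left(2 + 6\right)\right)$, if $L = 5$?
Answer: $49720$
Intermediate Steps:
$S{\left(Q \right)} = 2 + Q$ ($S{\left(Q \right)} = \left(Q + 5\right) - 3 = \left(5 + Q\right) - 3 = 2 + Q$)
$\left(121 + S{\left(-13 \right)}\right) \left(404 + l{\left(-2,-2 \right)} \left(2 + 6\right)\right) = \left(121 + \left(2 - 13\right)\right) \left(404 + 6 \left(2 + 6\right)\right) = \left(121 - 11\right) \left(404 + 6 \cdot 8\right) = 110 \left(404 + 48\right) = 110 \cdot 452 = 49720$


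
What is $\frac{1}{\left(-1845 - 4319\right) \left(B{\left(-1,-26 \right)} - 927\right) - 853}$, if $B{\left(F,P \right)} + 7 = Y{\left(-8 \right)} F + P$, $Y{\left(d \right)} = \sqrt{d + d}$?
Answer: $\frac{5916587}{35006609646905} - \frac{24656 i}{35006609646905} \approx 1.6901 \cdot 10^{-7} - 7.0432 \cdot 10^{-10} i$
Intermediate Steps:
$Y{\left(d \right)} = \sqrt{2} \sqrt{d}$ ($Y{\left(d \right)} = \sqrt{2 d} = \sqrt{2} \sqrt{d}$)
$B{\left(F,P \right)} = -7 + P + 4 i F$ ($B{\left(F,P \right)} = -7 + \left(\sqrt{2} \sqrt{-8} F + P\right) = -7 + \left(\sqrt{2} \cdot 2 i \sqrt{2} F + P\right) = -7 + \left(4 i F + P\right) = -7 + \left(P + 4 i F\right) = -7 + P + 4 i F$)
$\frac{1}{\left(-1845 - 4319\right) \left(B{\left(-1,-26 \right)} - 927\right) - 853} = \frac{1}{\left(-1845 - 4319\right) \left(\left(-7 - 26 + 4 i \left(-1\right)\right) - 927\right) - 853} = \frac{1}{- 6164 \left(\left(-7 - 26 - 4 i\right) - 927\right) - 853} = \frac{1}{- 6164 \left(\left(-33 - 4 i\right) - 927\right) - 853} = \frac{1}{- 6164 \left(-960 - 4 i\right) - 853} = \frac{1}{\left(5917440 + 24656 i\right) - 853} = \frac{1}{5916587 + 24656 i} = \frac{5916587 - 24656 i}{35006609646905}$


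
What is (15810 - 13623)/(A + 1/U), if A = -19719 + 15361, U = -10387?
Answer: -7572123/15088849 ≈ -0.50184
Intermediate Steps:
A = -4358
(15810 - 13623)/(A + 1/U) = (15810 - 13623)/(-4358 + 1/(-10387)) = 2187/(-4358 - 1/10387) = 2187/(-45266547/10387) = 2187*(-10387/45266547) = -7572123/15088849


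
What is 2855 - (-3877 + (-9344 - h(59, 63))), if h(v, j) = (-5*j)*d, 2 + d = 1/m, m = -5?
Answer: 16769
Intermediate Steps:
d = -11/5 (d = -2 + 1/(-5) = -2 - 1/5 = -11/5 ≈ -2.2000)
h(v, j) = 11*j (h(v, j) = -5*j*(-11/5) = 11*j)
2855 - (-3877 + (-9344 - h(59, 63))) = 2855 - (-3877 + (-9344 - 11*63)) = 2855 - (-3877 + (-9344 - 1*693)) = 2855 - (-3877 + (-9344 - 693)) = 2855 - (-3877 - 10037) = 2855 - 1*(-13914) = 2855 + 13914 = 16769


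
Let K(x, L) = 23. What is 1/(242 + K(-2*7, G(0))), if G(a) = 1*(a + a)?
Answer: 1/265 ≈ 0.0037736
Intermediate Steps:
G(a) = 2*a (G(a) = 1*(2*a) = 2*a)
1/(242 + K(-2*7, G(0))) = 1/(242 + 23) = 1/265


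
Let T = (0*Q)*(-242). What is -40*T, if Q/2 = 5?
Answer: 0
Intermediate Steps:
Q = 10 (Q = 2*5 = 10)
T = 0 (T = (0*10)*(-242) = 0*(-242) = 0)
-40*T = -40*0 = 0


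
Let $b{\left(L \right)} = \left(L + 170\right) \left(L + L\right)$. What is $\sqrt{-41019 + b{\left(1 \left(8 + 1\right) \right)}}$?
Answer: $i \sqrt{37797} \approx 194.41 i$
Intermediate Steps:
$b{\left(L \right)} = 2 L \left(170 + L\right)$ ($b{\left(L \right)} = \left(170 + L\right) 2 L = 2 L \left(170 + L\right)$)
$\sqrt{-41019 + b{\left(1 \left(8 + 1\right) \right)}} = \sqrt{-41019 + 2 \cdot 1 \left(8 + 1\right) \left(170 + 1 \left(8 + 1\right)\right)} = \sqrt{-41019 + 2 \cdot 1 \cdot 9 \left(170 + 1 \cdot 9\right)} = \sqrt{-41019 + 2 \cdot 9 \left(170 + 9\right)} = \sqrt{-41019 + 2 \cdot 9 \cdot 179} = \sqrt{-41019 + 3222} = \sqrt{-37797} = i \sqrt{37797}$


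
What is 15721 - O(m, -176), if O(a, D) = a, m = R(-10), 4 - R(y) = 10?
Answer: 15727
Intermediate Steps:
R(y) = -6 (R(y) = 4 - 1*10 = 4 - 10 = -6)
m = -6
15721 - O(m, -176) = 15721 - 1*(-6) = 15721 + 6 = 15727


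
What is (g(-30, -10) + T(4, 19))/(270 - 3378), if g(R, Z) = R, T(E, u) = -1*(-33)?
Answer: -1/1036 ≈ -0.00096525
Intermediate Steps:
T(E, u) = 33
(g(-30, -10) + T(4, 19))/(270 - 3378) = (-30 + 33)/(270 - 3378) = 3/(-3108) = 3*(-1/3108) = -1/1036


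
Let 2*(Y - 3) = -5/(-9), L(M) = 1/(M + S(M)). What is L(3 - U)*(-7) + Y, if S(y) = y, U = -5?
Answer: 409/144 ≈ 2.8403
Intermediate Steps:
L(M) = 1/(2*M) (L(M) = 1/(M + M) = 1/(2*M))
Y = 59/18 (Y = 3 + (-5/(-9))/2 = 3 + (-5*(-1/9))/2 = 3 + (1/2)*(5/9) = 3 + 5/18 = 59/18 ≈ 3.2778)
L(3 - U)*(-7) + Y = (1/(2*(3 - 1*(-5))))*(-7) + 59/18 = (1/(2*(3 + 5)))*(-7) + 59/18 = ((1/2)/8)*(-7) + 59/18 = ((1/2)*(1/8))*(-7) + 59/18 = (1/16)*(-7) + 59/18 = -7/16 + 59/18 = 409/144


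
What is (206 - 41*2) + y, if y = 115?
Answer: 239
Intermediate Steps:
(206 - 41*2) + y = (206 - 41*2) + 115 = (206 - 82) + 115 = 124 + 115 = 239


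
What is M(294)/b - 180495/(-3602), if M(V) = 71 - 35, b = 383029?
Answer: 69134949027/1379670458 ≈ 50.110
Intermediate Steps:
M(V) = 36
M(294)/b - 180495/(-3602) = 36/383029 - 180495/(-3602) = 36*(1/383029) - 180495*(-1/3602) = 36/383029 + 180495/3602 = 69134949027/1379670458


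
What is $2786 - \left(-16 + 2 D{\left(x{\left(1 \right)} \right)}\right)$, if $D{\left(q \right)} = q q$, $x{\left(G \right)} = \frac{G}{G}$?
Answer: $2800$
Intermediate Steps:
$x{\left(G \right)} = 1$
$D{\left(q \right)} = q^{2}$
$2786 - \left(-16 + 2 D{\left(x{\left(1 \right)} \right)}\right) = 2786 + \left(- 2 \cdot 1^{2} + 16\right) = 2786 + \left(\left(-2\right) 1 + 16\right) = 2786 + \left(-2 + 16\right) = 2786 + 14 = 2800$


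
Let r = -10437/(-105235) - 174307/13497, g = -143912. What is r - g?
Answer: 204388184753084/1420356795 ≈ 1.4390e+5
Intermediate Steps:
r = -18202328956/1420356795 (r = -10437*(-1/105235) - 174307*1/13497 = 10437/105235 - 174307/13497 = -18202328956/1420356795 ≈ -12.815)
r - g = -18202328956/1420356795 - 1*(-143912) = -18202328956/1420356795 + 143912 = 204388184753084/1420356795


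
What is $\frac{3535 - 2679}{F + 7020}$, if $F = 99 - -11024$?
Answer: $\frac{856}{18143} \approx 0.047181$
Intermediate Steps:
$F = 11123$ ($F = 99 + 11024 = 11123$)
$\frac{3535 - 2679}{F + 7020} = \frac{3535 - 2679}{11123 + 7020} = \frac{856}{18143}$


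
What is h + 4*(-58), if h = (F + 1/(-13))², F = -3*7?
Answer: 35868/169 ≈ 212.24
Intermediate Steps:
F = -21
h = 75076/169 (h = (-21 + 1/(-13))² = (-21 - 1/13)² = (-274/13)² = 75076/169 ≈ 444.24)
h + 4*(-58) = 75076/169 + 4*(-58) = 75076/169 - 232 = 35868/169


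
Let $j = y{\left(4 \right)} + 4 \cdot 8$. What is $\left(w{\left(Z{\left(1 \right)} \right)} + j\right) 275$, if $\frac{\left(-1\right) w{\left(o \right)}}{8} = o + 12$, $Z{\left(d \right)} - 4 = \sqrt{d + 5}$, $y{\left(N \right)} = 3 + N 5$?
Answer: $-20075 - 2200 \sqrt{6} \approx -25464.0$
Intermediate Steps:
$y{\left(N \right)} = 3 + 5 N$
$j = 55$ ($j = \left(3 + 5 \cdot 4\right) + 4 \cdot 8 = \left(3 + 20\right) + 32 = 23 + 32 = 55$)
$Z{\left(d \right)} = 4 + \sqrt{5 + d}$ ($Z{\left(d \right)} = 4 + \sqrt{d + 5} = 4 + \sqrt{5 + d}$)
$w{\left(o \right)} = -96 - 8 o$ ($w{\left(o \right)} = - 8 \left(o + 12\right) = - 8 \left(12 + o\right) = -96 - 8 o$)
$\left(w{\left(Z{\left(1 \right)} \right)} + j\right) 275 = \left(\left(-96 - 8 \left(4 + \sqrt{5 + 1}\right)\right) + 55\right) 275 = \left(\left(-96 - 8 \left(4 + \sqrt{6}\right)\right) + 55\right) 275 = \left(\left(-96 - \left(32 + 8 \sqrt{6}\right)\right) + 55\right) 275 = \left(\left(-128 - 8 \sqrt{6}\right) + 55\right) 275 = \left(-73 - 8 \sqrt{6}\right) 275 = -20075 - 2200 \sqrt{6}$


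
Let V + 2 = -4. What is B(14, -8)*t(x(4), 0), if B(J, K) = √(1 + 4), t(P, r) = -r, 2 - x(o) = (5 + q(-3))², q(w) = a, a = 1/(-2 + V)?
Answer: 0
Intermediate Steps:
V = -6 (V = -2 - 4 = -6)
a = -⅛ (a = 1/(-2 - 6) = 1/(-8) = -⅛ ≈ -0.12500)
q(w) = -⅛
x(o) = -1393/64 (x(o) = 2 - (5 - ⅛)² = 2 - (39/8)² = 2 - 1*1521/64 = 2 - 1521/64 = -1393/64)
B(J, K) = √5
B(14, -8)*t(x(4), 0) = √5*(-1*0) = √5*0 = 0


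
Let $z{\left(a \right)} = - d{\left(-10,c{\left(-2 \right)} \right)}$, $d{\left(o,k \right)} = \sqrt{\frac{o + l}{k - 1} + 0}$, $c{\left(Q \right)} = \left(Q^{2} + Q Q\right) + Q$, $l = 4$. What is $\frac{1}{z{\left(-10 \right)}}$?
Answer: $\frac{i \sqrt{30}}{6} \approx 0.91287 i$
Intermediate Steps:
$c{\left(Q \right)} = Q + 2 Q^{2}$ ($c{\left(Q \right)} = \left(Q^{2} + Q^{2}\right) + Q = 2 Q^{2} + Q = Q + 2 Q^{2}$)
$d{\left(o,k \right)} = \sqrt{\frac{4 + o}{-1 + k}}$ ($d{\left(o,k \right)} = \sqrt{\frac{o + 4}{k - 1} + 0} = \sqrt{\frac{4 + o}{-1 + k} + 0} = \sqrt{\frac{4 + o}{-1 + k}}$)
$z{\left(a \right)} = - \frac{i \sqrt{30}}{5}$ ($z{\left(a \right)} = - \sqrt{\frac{4 - 10}{-1 - 2 \left(1 + 2 \left(-2\right)\right)}} = - \sqrt{\frac{1}{-1 - 2 \left(1 - 4\right)} \left(-6\right)} = - \sqrt{\frac{1}{-1 - -6} \left(-6\right)} = - \sqrt{\frac{1}{-1 + 6} \left(-6\right)} = - \sqrt{\frac{1}{5} \left(-6\right)} = - \sqrt{- \frac{6}{5}} = - \frac{i \sqrt{30}}{5}$)
$\frac{1}{z{\left(-10 \right)}} = \frac{1}{\left(- \frac{1}{5}\right) i \sqrt{30}} = \frac{i \sqrt{30}}{6}$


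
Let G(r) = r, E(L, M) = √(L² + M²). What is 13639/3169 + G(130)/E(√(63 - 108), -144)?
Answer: 13639/3169 + 130*√19/627 ≈ 5.2076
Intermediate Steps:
13639/3169 + G(130)/E(√(63 - 108), -144) = 13639/3169 + 130/(√((√(63 - 108))² + (-144)²)) = 13639*(1/3169) + 130/(√((√(-45))² + 20736)) = 13639/3169 + 130/(√((3*I*√5)² + 20736)) = 13639/3169 + 130/(√(-45 + 20736)) = 13639/3169 + 130/(√20691) = 13639/3169 + 130/((33*√19)) = 13639/3169 + 130*(√19/627) = 13639/3169 + 130*√19/627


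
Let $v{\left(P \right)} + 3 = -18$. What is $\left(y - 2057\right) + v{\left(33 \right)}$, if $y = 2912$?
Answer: $834$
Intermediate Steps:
$v{\left(P \right)} = -21$ ($v{\left(P \right)} = -3 - 18 = -21$)
$\left(y - 2057\right) + v{\left(33 \right)} = \left(2912 - 2057\right) - 21 = 855 - 21 = 834$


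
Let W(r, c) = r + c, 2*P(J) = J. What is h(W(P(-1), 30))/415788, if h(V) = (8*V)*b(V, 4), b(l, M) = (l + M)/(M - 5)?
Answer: -3953/207894 ≈ -0.019015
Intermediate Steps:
b(l, M) = (M + l)/(-5 + M)
P(J) = J/2
W(r, c) = c + r
h(V) = 8*V*(-4 - V) (h(V) = (8*V)*((4 + V)/(-5 + 4)) = (8*V)*((4 + V)/(-1)) = (8*V)*(-(4 + V)) = (8*V)*(-4 - V) = 8*V*(-4 - V))
h(W(P(-1), 30))/415788 = (8*(30 + (½)*(-1))*(-4 - (30 + (½)*(-1))))/415788 = (8*(30 - ½)*(-4 - (30 - ½)))*(1/415788) = (8*(59/2)*(-4 - 1*59/2))*(1/415788) = (8*(59/2)*(-4 - 59/2))*(1/415788) = (8*(59/2)*(-67/2))*(1/415788) = -7906*1/415788 = -3953/207894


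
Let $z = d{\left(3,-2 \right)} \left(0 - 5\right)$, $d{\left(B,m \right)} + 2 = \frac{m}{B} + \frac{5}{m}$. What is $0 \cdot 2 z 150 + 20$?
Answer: $20$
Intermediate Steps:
$d{\left(B,m \right)} = -2 + \frac{5}{m} + \frac{m}{B}$ ($d{\left(B,m \right)} = -2 + \left(\frac{m}{B} + \frac{5}{m}\right) = -2 + \left(\frac{5}{m} + \frac{m}{B}\right) = -2 + \frac{5}{m} + \frac{m}{B}$)
$z = \frac{155}{6}$ ($z = \left(-2 + \frac{5}{-2} - \frac{2}{3}\right) \left(0 - 5\right) = \left(-2 + 5 \left(- \frac{1}{2}\right) - \frac{2}{3}\right) \left(-5\right) = \left(-2 - \frac{5}{2} - \frac{2}{3}\right) \left(-5\right) = \left(- \frac{31}{6}\right) \left(-5\right) = \frac{155}{6} \approx 25.833$)
$0 \cdot 2 z 150 + 20 = 0 \cdot 2 \cdot \frac{155}{6} \cdot 150 + 20 = 0 \cdot \frac{155}{6} \cdot 150 + 20 = 0 \cdot 150 + 20 = 0 + 20 = 20$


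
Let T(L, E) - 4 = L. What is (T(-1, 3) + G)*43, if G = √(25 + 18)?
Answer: 129 + 43*√43 ≈ 410.97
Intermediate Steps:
T(L, E) = 4 + L
G = √43 ≈ 6.5574
(T(-1, 3) + G)*43 = ((4 - 1) + √43)*43 = (3 + √43)*43 = 129 + 43*√43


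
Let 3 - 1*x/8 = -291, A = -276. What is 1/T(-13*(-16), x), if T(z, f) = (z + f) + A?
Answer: 1/2284 ≈ 0.00043783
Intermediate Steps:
x = 2352 (x = 24 - 8*(-291) = 24 + 2328 = 2352)
T(z, f) = -276 + f + z (T(z, f) = (z + f) - 276 = (f + z) - 276 = -276 + f + z)
1/T(-13*(-16), x) = 1/(-276 + 2352 - 13*(-16)) = 1/(-276 + 2352 + 208) = 1/2284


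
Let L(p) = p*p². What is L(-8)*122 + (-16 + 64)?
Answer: -62416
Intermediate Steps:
L(p) = p³
L(-8)*122 + (-16 + 64) = (-8)³*122 + (-16 + 64) = -512*122 + 48 = -62464 + 48 = -62416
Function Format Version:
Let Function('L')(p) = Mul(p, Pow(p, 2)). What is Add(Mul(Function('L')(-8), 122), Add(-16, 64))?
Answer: -62416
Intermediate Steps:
Function('L')(p) = Pow(p, 3)
Add(Mul(Function('L')(-8), 122), Add(-16, 64)) = Add(Mul(Pow(-8, 3), 122), Add(-16, 64)) = Add(Mul(-512, 122), 48) = Add(-62464, 48) = -62416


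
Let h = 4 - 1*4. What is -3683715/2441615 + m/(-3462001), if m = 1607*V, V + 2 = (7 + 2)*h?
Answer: -2549035532621/1690574714323 ≈ -1.5078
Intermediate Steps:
h = 0 (h = 4 - 4 = 0)
V = -2 (V = -2 + (7 + 2)*0 = -2 + 9*0 = -2 + 0 = -2)
m = -3214 (m = 1607*(-2) = -3214)
-3683715/2441615 + m/(-3462001) = -3683715/2441615 - 3214/(-3462001) = -3683715*1/2441615 - 3214*(-1/3462001) = -736743/488323 + 3214/3462001 = -2549035532621/1690574714323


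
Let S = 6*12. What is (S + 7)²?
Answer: 6241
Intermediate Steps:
S = 72
(S + 7)² = (72 + 7)² = 79² = 6241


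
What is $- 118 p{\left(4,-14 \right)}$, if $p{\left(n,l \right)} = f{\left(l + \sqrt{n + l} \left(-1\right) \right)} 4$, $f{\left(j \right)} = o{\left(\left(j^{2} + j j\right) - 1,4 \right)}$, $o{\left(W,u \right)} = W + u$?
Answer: $-177000 - 26432 i \sqrt{10} \approx -1.77 \cdot 10^{5} - 83585.0 i$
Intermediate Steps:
$f{\left(j \right)} = 3 + 2 j^{2}$ ($f{\left(j \right)} = \left(\left(j^{2} + j j\right) - 1\right) + 4 = \left(\left(j^{2} + j^{2}\right) - 1\right) + 4 = \left(2 j^{2} - 1\right) + 4 = \left(-1 + 2 j^{2}\right) + 4 = 3 + 2 j^{2}$)
$p{\left(n,l \right)} = 12 + 8 \left(l - \sqrt{l + n}\right)^{2}$ ($p{\left(n,l \right)} = \left(3 + 2 \left(l + \sqrt{n + l} \left(-1\right)\right)^{2}\right) 4 = \left(3 + 2 \left(l + \sqrt{l + n} \left(-1\right)\right)^{2}\right) 4 = \left(3 + 2 \left(l - \sqrt{l + n}\right)^{2}\right) 4 = 12 + 8 \left(l - \sqrt{l + n}\right)^{2}$)
$- 118 p{\left(4,-14 \right)} = - 118 \left(12 + 8 \left(-14 - \sqrt{-14 + 4}\right)^{2}\right) = - 118 \left(12 + 8 \left(-14 - \sqrt{-10}\right)^{2}\right) = - 118 \left(12 + 8 \left(-14 - i \sqrt{10}\right)^{2}\right) = -1416 - 944 \left(-14 - i \sqrt{10}\right)^{2}$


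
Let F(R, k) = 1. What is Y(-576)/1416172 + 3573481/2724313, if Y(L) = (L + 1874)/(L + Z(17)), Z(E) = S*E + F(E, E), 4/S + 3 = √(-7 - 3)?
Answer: 16500524932995839561/12579512298501874882 + 22066*I*√10/2308749453257 ≈ 1.3117 + 3.0224e-8*I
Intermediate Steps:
S = 4/(-3 + I*√10) (S = 4/(-3 + √(-7 - 3)) = 4/(-3 + √(-10)) = 4/(-3 + I*√10) ≈ -0.63158 - 0.66574*I)
Z(E) = 1 + E*(-12/19 - 4*I*√10/19) (Z(E) = (-12/19 - 4*I*√10/19)*E + 1 = E*(-12/19 - 4*I*√10/19) + 1 = 1 + E*(-12/19 - 4*I*√10/19))
Y(L) = (1874 + L)/(-185/19 + L - 68*I*√10/19) (Y(L) = (L + 1874)/(L + (1 - 4/19*17*(3 + I*√10))) = (1874 + L)/(L + (1 + (-204/19 - 68*I*√10/19))) = (1874 + L)/(L + (-185/19 - 68*I*√10/19)) = (1874 + L)/(-185/19 + L - 68*I*√10/19))
Y(-576)/1416172 + 3573481/2724313 = (19*(1874 - 576)/(-185 + 19*(-576) - 68*I*√10))/1416172 + 3573481/2724313 = (19*1298/(-185 - 10944 - 68*I*√10))*(1/1416172) + 3573481*(1/2724313) = (19*1298/(-11129 - 68*I*√10))*(1/1416172) + 3573481/2724313 = (24662/(-11129 - 68*I*√10))*(1/1416172) + 3573481/2724313 = 12331/(708086*(-11129 - 68*I*√10)) + 3573481/2724313 = 3573481/2724313 + 12331/(708086*(-11129 - 68*I*√10))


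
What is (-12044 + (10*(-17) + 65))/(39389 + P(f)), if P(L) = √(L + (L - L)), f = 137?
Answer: -478536961/1551493184 + 12149*√137/1551493184 ≈ -0.30834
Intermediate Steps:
P(L) = √L (P(L) = √(L + 0) = √L)
(-12044 + (10*(-17) + 65))/(39389 + P(f)) = (-12044 + (10*(-17) + 65))/(39389 + √137) = (-12044 + (-170 + 65))/(39389 + √137) = (-12044 - 105)/(39389 + √137) = -12149/(39389 + √137)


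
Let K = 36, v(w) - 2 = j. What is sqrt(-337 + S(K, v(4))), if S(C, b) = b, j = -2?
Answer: I*sqrt(337) ≈ 18.358*I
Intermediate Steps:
v(w) = 0 (v(w) = 2 - 2 = 0)
sqrt(-337 + S(K, v(4))) = sqrt(-337 + 0) = sqrt(-337) = I*sqrt(337)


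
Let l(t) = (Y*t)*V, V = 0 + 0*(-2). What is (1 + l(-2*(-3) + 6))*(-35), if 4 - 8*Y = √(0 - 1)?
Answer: -35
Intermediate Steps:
Y = ½ - I/8 (Y = ½ - √(0 - 1)/8 = ½ - I/8 ≈ 0.5 - 0.125*I)
V = 0 (V = 0 + 0 = 0)
l(t) = 0 (l(t) = ((½ - I/8)*t)*0 = (t*(½ - I/8))*0 = 0)
(1 + l(-2*(-3) + 6))*(-35) = (1 + 0)*(-35) = 1*(-35) = -35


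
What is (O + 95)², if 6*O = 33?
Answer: 40401/4 ≈ 10100.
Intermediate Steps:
O = 11/2 (O = (⅙)*33 = 11/2 ≈ 5.5000)
(O + 95)² = (11/2 + 95)² = (201/2)² = 40401/4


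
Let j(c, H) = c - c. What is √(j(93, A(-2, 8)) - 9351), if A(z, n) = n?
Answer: 3*I*√1039 ≈ 96.701*I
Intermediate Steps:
j(c, H) = 0
√(j(93, A(-2, 8)) - 9351) = √(0 - 9351) = √(-9351) = 3*I*√1039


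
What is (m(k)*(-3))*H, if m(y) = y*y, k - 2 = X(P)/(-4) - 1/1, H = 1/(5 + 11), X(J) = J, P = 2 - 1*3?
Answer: -75/256 ≈ -0.29297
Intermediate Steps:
P = -1 (P = 2 - 3 = -1)
H = 1/16 ≈ 0.062500
k = 5/4 (k = 2 + (-1/(-4) - 1/1) = 2 + (-1*(-1/4) - 1*1) = 2 + (1/4 - 1) = 2 - 3/4 = 5/4 ≈ 1.2500)
m(y) = y**2
(m(k)*(-3))*H = ((5/4)**2*(-3))*(1/16) = ((25/16)*(-3))*(1/16) = -75/16*1/16 = -75/256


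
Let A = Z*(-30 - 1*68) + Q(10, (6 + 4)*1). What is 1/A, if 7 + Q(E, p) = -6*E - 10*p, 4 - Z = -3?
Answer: -1/853 ≈ -0.0011723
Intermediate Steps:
Z = 7 (Z = 4 - 1*(-3) = 4 + 3 = 7)
Q(E, p) = -7 - 10*p - 6*E (Q(E, p) = -7 + (-6*E - 10*p) = -7 + (-10*p - 6*E) = -7 - 10*p - 6*E)
A = -853 (A = 7*(-30 - 1*68) + (-7 - 10*(6 + 4) - 6*10) = 7*(-30 - 68) + (-7 - 100 - 60) = 7*(-98) + (-7 - 10*10 - 60) = -686 + (-7 - 100 - 60) = -686 - 167 = -853)
1/A = 1/(-853) = -1/853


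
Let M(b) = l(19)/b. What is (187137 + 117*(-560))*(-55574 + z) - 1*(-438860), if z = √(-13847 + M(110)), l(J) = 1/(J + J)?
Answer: -6758304298 + 121617*I*√60485079655/2090 ≈ -6.7583e+9 + 1.4311e+7*I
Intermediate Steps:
l(J) = 1/(2*J)
M(b) = 1/(38*b) (M(b) = ((½)/19)/b = ((½)*(1/19))/b = 1/(38*b))
z = I*√60485079655/2090 (z = √(-13847 + (1/38)/110) = √(-13847 + (1/38)*(1/110)) = √(-13847 + 1/4180) = √(-57880459/4180) = I*√60485079655/2090 ≈ 117.67*I)
(187137 + 117*(-560))*(-55574 + z) - 1*(-438860) = (187137 + 117*(-560))*(-55574 + I*√60485079655/2090) - 1*(-438860) = (187137 - 65520)*(-55574 + I*√60485079655/2090) + 438860 = 121617*(-55574 + I*√60485079655/2090) + 438860 = (-6758743158 + 121617*I*√60485079655/2090) + 438860 = -6758304298 + 121617*I*√60485079655/2090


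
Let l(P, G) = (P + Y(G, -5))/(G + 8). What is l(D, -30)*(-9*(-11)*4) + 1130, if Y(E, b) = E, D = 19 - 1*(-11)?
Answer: 1130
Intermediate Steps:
D = 30 (D = 19 + 11 = 30)
l(P, G) = (G + P)/(8 + G) (l(P, G) = (P + G)/(G + 8) = (G + P)/(8 + G))
l(D, -30)*(-9*(-11)*4) + 1130 = ((-30 + 30)/(8 - 30))*(-9*(-11)*4) + 1130 = (0/(-22))*(99*4) + 1130 = -1/22*0*396 + 1130 = 0*396 + 1130 = 0 + 1130 = 1130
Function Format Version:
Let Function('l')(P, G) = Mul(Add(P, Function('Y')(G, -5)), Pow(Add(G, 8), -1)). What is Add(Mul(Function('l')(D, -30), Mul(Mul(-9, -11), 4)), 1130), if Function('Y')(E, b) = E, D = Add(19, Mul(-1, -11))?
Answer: 1130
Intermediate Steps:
D = 30 (D = Add(19, 11) = 30)
Function('l')(P, G) = Mul(Pow(Add(8, G), -1), Add(G, P)) (Function('l')(P, G) = Mul(Add(P, G), Pow(Add(G, 8), -1)) = Mul(Add(G, P), Pow(Add(8, G), -1)) = Mul(Pow(Add(8, G), -1), Add(G, P)))
Add(Mul(Function('l')(D, -30), Mul(Mul(-9, -11), 4)), 1130) = Add(Mul(Mul(Pow(Add(8, -30), -1), Add(-30, 30)), Mul(Mul(-9, -11), 4)), 1130) = Add(Mul(Mul(Pow(-22, -1), 0), Mul(99, 4)), 1130) = Add(Mul(Mul(Rational(-1, 22), 0), 396), 1130) = Add(Mul(0, 396), 1130) = Add(0, 1130) = 1130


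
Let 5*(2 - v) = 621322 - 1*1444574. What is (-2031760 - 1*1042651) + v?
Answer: -14548793/5 ≈ -2.9098e+6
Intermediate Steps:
v = 823262/5 (v = 2 - (621322 - 1*1444574)/5 = 2 - (621322 - 1444574)/5 = 2 - 1/5*(-823252) = 2 + 823252/5 = 823262/5 ≈ 1.6465e+5)
(-2031760 - 1*1042651) + v = (-2031760 - 1*1042651) + 823262/5 = (-2031760 - 1042651) + 823262/5 = -3074411 + 823262/5 = -14548793/5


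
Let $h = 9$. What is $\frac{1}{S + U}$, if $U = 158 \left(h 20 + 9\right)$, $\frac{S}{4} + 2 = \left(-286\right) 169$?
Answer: $- \frac{1}{163482} \approx -6.1169 \cdot 10^{-6}$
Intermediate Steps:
$S = -193344$ ($S = -8 + 4 \left(\left(-286\right) 169\right) = -8 + 4 \left(-48334\right) = -8 - 193336 = -193344$)
$U = 29862$ ($U = 158 \left(9 \cdot 20 + 9\right) = 158 \left(180 + 9\right) = 158 \cdot 189 = 29862$)
$\frac{1}{S + U} = \frac{1}{-193344 + 29862} = \frac{1}{-163482} = - \frac{1}{163482}$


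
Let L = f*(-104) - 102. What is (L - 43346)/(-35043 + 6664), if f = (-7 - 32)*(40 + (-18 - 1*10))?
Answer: -5224/28379 ≈ -0.18408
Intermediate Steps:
f = -468 (f = -39*(40 + (-18 - 10)) = -39*(40 - 28) = -39*12 = -468)
L = 48570 (L = -468*(-104) - 102 = 48672 - 102 = 48570)
(L - 43346)/(-35043 + 6664) = (48570 - 43346)/(-35043 + 6664) = 5224/(-28379) = 5224*(-1/28379) = -5224/28379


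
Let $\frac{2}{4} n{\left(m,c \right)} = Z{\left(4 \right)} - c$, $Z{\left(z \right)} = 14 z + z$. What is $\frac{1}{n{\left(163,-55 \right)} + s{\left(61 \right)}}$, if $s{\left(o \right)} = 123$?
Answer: $\frac{1}{353} \approx 0.0028329$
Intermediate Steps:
$Z{\left(z \right)} = 15 z$
$n{\left(m,c \right)} = 120 - 2 c$ ($n{\left(m,c \right)} = 2 \left(15 \cdot 4 - c\right) = 2 \left(60 - c\right) = 120 - 2 c$)
$\frac{1}{n{\left(163,-55 \right)} + s{\left(61 \right)}} = \frac{1}{\left(120 - -110\right) + 123} = \frac{1}{\left(120 + 110\right) + 123} = \frac{1}{230 + 123} = \frac{1}{353}$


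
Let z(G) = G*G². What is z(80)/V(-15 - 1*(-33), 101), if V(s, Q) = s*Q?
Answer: 256000/909 ≈ 281.63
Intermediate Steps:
z(G) = G³
V(s, Q) = Q*s
z(80)/V(-15 - 1*(-33), 101) = 80³/((101*(-15 - 1*(-33)))) = 512000/((101*(-15 + 33))) = 512000/((101*18)) = 512000/1818 = 512000*(1/1818) = 256000/909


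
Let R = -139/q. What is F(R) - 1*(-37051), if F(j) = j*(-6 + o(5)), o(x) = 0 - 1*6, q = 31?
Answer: 1150249/31 ≈ 37105.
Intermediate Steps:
o(x) = -6 (o(x) = 0 - 6 = -6)
R = -139/31 ≈ -4.4839
F(j) = -12*j (F(j) = j*(-6 - 6) = j*(-12) = -12*j)
F(R) - 1*(-37051) = -12*(-139/31) - 1*(-37051) = 1668/31 + 37051 = 1150249/31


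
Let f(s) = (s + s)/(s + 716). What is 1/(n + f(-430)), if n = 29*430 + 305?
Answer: 143/1826395 ≈ 7.8296e-5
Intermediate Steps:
f(s) = 2*s/(716 + s) (f(s) = (2*s)/(716 + s) = 2*s/(716 + s))
n = 12775 (n = 12470 + 305 = 12775)
1/(n + f(-430)) = 1/(12775 + 2*(-430)/(716 - 430)) = 1/(12775 + 2*(-430)/286) = 1/(12775 + 2*(-430)*(1/286)) = 1/(12775 - 430/143) = 1/(1826395/143) = 143/1826395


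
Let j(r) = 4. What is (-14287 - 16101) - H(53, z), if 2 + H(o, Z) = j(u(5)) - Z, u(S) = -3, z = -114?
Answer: -30504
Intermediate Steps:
H(o, Z) = 2 - Z (H(o, Z) = -2 + (4 - Z) = 2 - Z)
(-14287 - 16101) - H(53, z) = (-14287 - 16101) - (2 - 1*(-114)) = -30388 - (2 + 114) = -30388 - 1*116 = -30388 - 116 = -30504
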